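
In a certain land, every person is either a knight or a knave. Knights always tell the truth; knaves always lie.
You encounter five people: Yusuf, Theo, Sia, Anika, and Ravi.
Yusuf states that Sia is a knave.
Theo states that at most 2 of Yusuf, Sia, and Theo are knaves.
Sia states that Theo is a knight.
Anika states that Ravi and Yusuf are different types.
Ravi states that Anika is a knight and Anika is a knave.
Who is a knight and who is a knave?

Yusuf is a knave, and the claim "Sia is a knave" is indeed false.
Since Theo is a knight, "at most 2 of Yusuf, Sia, and Theo are knaves" needs to be True, which holds.
Sia (knight): "Theo is a knight" — True. ✓
Anika is a knave; "Ravi and Yusuf are different types" is false, as required.
Ravi is a knave, so "Anika is a knight and Anika is a knave" must be false — and it is.

Yusuf is a knave, Theo is a knight, Sia is a knight, Anika is a knave, and Ravi is a knave.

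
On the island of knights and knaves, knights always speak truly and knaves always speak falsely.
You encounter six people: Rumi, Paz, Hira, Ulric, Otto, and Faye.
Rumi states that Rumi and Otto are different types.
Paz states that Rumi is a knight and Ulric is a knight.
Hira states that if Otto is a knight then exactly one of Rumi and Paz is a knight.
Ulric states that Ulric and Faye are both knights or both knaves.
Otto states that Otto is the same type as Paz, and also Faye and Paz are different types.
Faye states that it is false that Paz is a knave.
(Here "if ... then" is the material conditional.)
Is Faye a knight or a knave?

Faye is a knight.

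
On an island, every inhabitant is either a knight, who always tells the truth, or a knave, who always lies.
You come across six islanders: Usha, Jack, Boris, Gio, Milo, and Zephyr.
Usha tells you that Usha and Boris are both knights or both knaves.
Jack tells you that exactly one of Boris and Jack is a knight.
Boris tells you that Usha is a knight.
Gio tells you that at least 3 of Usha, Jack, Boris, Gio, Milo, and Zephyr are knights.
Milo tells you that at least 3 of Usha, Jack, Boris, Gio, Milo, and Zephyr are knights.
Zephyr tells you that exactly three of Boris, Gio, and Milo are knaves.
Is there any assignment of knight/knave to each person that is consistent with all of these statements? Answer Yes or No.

No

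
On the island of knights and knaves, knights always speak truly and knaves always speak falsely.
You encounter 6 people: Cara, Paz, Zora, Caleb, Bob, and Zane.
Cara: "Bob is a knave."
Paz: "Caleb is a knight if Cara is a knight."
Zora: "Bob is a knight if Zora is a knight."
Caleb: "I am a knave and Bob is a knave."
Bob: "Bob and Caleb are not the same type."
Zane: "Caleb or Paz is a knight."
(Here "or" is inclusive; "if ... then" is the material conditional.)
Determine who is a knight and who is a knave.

Since Cara is a knave, "Bob is a knave" needs to be False, which holds.
Paz (knight): "Caleb is a knight if Cara is a knight" — True. ✓
Zora (knight): "Bob is a knight if Zora is a knight" — True. ✓
Caleb is a knave; "I am a knave and Bob is a knave" is False, as required.
Bob is a knight; "Bob and Caleb are not the same type" is True, as required.
Zane (knight): "Caleb or Paz is a knight" — True. ✓

Knights: Paz, Zora, Bob, and Zane. Knaves: Cara and Caleb.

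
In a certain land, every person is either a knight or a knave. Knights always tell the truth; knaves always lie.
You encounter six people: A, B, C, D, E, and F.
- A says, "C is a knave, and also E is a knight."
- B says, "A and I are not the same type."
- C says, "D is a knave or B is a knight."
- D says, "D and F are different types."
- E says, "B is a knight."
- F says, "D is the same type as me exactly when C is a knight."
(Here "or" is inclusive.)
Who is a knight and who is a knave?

A is a knave, B is a knight, C is a knight, D is a knight, E is a knight, and F is a knave.

A is a knave, so "C is a knave, and also E is a knight" must be False — and it is.
As a knight, B's statement "A and I are not the same type" should be True; it is.
Since C is a knight, "D is a knave or B is a knight" needs to be True, which holds.
D is a knight, and the claim "D and F are different types" is indeed True.
Since E is a knight, "B is a knight" needs to be True, which holds.
F is a knave; "D is the same type as me exactly when C is a knight" is False, as required.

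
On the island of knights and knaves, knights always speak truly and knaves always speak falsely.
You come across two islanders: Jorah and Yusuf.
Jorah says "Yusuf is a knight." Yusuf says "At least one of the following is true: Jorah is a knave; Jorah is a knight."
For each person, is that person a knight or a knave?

Suppose Jorah is a knave. Then Jorah's statement "Yusuf is a knight" would have to be false. Checking the 2 ways to assign the others, none is consistent with every speaker.
(For instance, with Yusuf=knight, Jorah's claim "Yusuf is a knight" comes out true where it would need to be false.)
So Jorah must be a knight, making "Yusuf is a knight" true. Taking Jorah=knight, Yusuf=knight, each remaining statement checks out:
  Yusuf (knight): "at least one of the following is true: Jorah is a knave; Jorah is a knight" — true. ✓
This is the unique consistent assignment.

Jorah is a knight and Yusuf is a knight.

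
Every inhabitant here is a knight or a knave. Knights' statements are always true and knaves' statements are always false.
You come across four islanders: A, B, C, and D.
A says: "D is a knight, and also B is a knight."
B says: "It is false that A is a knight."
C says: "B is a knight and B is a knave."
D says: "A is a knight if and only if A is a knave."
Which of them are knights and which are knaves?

A is a knave, so "D is a knight, and also B is a knight" must be false — and it is.
B is a knight; "it is false that A is a knight" is true, as required.
C is a knave; "B is a knight and B is a knave" is false, as required.
D is a knave, and the claim "A is a knight if and only if A is a knave" is indeed false.

A is a knave, B is a knight, C is a knave, and D is a knave.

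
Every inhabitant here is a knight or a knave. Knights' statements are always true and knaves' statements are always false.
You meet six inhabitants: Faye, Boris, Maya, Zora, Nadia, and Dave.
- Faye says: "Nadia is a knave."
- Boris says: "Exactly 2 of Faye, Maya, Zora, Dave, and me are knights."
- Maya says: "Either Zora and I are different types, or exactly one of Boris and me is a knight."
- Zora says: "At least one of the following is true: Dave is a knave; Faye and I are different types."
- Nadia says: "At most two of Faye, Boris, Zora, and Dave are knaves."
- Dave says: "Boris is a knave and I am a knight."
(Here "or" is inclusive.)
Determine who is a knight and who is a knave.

Faye is a knave, Boris is a knave, Maya is a knight, Zora is a knight, Nadia is a knight, and Dave is a knight.

Faye is a knave, and the claim "Nadia is a knave" is indeed False.
Boris is a knave, and the claim "exactly 2 of Faye, Maya, Zora, Dave, and me are knights" is indeed False.
Maya (knight): "either Zora and I are different types, or exactly one of Boris and me is a knight" — True. ✓
As a knight, Zora's statement "at least one of the following is true: Dave is a knave; Faye and I are different types" should be True; it is.
Nadia is a knight, and the claim "at most two of Faye, Boris, Zora, and Dave are knaves" is indeed True.
As a knight, Dave's statement "Boris is a knave and I am a knight" should be True; it is.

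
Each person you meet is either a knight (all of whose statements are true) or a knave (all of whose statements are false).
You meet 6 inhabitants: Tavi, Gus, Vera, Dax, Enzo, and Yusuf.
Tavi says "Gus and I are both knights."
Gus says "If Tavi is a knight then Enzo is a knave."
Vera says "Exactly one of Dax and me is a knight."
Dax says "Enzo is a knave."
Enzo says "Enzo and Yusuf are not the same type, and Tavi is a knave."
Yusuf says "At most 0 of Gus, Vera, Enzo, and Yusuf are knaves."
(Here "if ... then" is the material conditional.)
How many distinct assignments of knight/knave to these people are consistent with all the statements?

Consistent assignments:
  Tavi=knave, Gus=knight, Vera=knight, Dax=knave, Enzo=knight, Yusuf=knave
  Tavi=knave, Gus=knight, Vera=knave, Dax=knave, Enzo=knight, Yusuf=knave

2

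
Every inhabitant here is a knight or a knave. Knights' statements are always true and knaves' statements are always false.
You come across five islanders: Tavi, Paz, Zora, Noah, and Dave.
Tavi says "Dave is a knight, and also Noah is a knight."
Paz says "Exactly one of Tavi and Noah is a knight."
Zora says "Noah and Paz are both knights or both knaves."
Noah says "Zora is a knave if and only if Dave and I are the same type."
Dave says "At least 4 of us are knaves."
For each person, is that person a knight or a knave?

Tavi is a knave, Paz is a knight, Zora is a knight, Noah is a knight, and Dave is a knave.

Suppose Tavi is a knight. Then Tavi's statement "Dave is a knight, and also Noah is a knight" would have to be true. Checking the 16 ways to assign the others, none is consistent with every speaker.
(For instance, with Paz=knight, Zora=knight, Noah=knight, Dave=knave, Tavi's claim "Dave is a knight, and also Noah is a knight" comes out false where it would need to be true.)
So Tavi must be a knave, making "Dave is a knight, and also Noah is a knight" false. Taking Tavi=knave, Paz=knight, Zora=knight, Noah=knight, Dave=knave, each remaining statement checks out:
  Paz (knight): "exactly one of Tavi and Noah is a knight" — true. ✓
  Zora (knight): "Noah and Paz are both knights or both knaves" — true. ✓
  Noah (knight): "Zora is a knave if and only if Dave and I are the same type" — true. ✓
  Dave (knave): "at least 4 of us are knaves" — false. ✓
This is the unique consistent assignment.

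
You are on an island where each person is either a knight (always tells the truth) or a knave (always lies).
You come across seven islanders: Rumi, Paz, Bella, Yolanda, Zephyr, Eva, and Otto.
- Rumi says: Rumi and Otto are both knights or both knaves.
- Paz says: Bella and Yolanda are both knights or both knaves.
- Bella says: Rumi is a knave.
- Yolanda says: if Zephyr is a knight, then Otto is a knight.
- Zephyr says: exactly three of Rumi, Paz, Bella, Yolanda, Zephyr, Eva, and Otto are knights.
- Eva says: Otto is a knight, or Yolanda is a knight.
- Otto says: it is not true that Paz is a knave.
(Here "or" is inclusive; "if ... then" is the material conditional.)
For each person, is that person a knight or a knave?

As a knave, Rumi's statement "Rumi and Otto are both knights or both knaves" should be false; it is.
Paz (knight): "Bella and Yolanda are both knights or both knaves" — True. ✓
Bella is a knight, and the claim "Rumi is a knave" is indeed True.
Yolanda is a knight; "if Zephyr is a knight, then Otto is a knight" is True, as required.
As a knave, Zephyr's statement "exactly three of Rumi, Paz, Bella, Yolanda, Zephyr, Eva, and Otto are knights" should be false; it is.
Eva is a knight, and the claim "Otto is a knight, or Yolanda is a knight" is indeed True.
As a knight, Otto's statement "it is not true that Paz is a knave" should be True; it is.

Knights: Paz, Bella, Yolanda, Eva, and Otto. Knaves: Rumi and Zephyr.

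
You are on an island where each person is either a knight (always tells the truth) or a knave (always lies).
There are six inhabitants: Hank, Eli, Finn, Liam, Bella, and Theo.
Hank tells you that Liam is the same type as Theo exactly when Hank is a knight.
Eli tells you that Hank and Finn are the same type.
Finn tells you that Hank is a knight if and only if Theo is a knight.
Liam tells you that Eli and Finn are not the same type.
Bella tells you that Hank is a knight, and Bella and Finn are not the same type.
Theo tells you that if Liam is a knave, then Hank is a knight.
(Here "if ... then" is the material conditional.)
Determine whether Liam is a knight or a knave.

Liam is a knight.

Consistent assignments: {Hank=knave, Eli=knight, Finn=knave, Liam=knight, Bella=knave, Theo=knight}
In every consistent assignment, Liam is a knight.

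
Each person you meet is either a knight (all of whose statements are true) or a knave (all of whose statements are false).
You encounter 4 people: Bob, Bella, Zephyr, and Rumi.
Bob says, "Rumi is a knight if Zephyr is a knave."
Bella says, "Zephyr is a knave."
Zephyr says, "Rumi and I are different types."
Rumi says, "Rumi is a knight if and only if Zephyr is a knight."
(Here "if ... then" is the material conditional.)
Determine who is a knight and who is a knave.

Knights: Bob and Zephyr. Knaves: Bella and Rumi.

Bob (knight): "Rumi is a knight if Zephyr is a knave" — True. ✓
As a knave, Bella's statement "Zephyr is a knave" should be False; it is.
Zephyr is a knight; "Rumi and I are different types" is True, as required.
Rumi is a knave, and the claim "Rumi is a knight if and only if Zephyr is a knight" is indeed False.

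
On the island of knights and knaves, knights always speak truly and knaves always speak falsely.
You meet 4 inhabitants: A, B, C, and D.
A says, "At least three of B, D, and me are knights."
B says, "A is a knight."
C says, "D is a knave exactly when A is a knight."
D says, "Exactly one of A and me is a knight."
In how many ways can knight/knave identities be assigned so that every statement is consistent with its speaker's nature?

2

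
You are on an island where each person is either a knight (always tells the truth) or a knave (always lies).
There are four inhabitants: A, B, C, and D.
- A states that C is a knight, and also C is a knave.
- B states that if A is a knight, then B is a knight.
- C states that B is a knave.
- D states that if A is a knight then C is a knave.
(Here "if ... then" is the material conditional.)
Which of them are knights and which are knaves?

A is a knave, B is a knight, C is a knave, and D is a knight.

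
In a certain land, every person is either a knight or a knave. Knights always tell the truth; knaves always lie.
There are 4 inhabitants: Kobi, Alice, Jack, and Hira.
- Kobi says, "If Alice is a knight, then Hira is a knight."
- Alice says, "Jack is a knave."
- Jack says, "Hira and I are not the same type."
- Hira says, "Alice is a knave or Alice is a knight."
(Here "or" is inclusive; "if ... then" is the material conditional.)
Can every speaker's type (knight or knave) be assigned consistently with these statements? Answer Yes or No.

Checking all 16 assignments, each has at least one speaker whose statement's truth value contradicts their type.

No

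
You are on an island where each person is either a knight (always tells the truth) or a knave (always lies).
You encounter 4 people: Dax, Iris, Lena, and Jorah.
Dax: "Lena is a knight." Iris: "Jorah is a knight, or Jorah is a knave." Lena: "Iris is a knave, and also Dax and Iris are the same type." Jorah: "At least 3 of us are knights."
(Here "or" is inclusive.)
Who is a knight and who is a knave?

Dax is a knave, Iris is a knight, Lena is a knave, and Jorah is a knave.

Since Dax is a knave, "Lena is a knight" needs to be False, which holds.
Iris is a knight, so "Jorah is a knight, or Jorah is a knave" must be True — and it is.
Lena is a knave, so "Iris is a knave, and also Dax and Iris are the same type" must be False — and it is.
Jorah (knave): "at least 3 of us are knights" — False. ✓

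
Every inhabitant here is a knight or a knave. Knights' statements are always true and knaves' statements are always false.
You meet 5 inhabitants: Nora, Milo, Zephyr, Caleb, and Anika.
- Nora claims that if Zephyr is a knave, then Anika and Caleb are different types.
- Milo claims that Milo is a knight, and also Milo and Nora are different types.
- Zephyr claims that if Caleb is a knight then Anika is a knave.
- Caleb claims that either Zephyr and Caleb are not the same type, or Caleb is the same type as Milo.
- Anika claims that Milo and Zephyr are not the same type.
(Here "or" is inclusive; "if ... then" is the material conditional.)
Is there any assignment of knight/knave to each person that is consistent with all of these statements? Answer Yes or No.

Yes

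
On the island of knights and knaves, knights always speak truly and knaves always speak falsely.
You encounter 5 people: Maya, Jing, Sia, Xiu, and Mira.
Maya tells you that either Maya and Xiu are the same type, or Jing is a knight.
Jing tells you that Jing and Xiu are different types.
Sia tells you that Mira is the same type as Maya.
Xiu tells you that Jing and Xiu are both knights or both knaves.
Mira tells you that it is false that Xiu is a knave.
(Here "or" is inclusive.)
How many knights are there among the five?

2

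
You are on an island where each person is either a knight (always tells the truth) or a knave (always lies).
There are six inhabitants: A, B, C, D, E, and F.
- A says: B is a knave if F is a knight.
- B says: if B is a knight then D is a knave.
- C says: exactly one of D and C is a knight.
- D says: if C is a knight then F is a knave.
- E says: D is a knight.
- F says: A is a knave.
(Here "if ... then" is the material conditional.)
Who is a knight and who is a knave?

A is a knave, B is a knight, C is a knight, D is a knave, E is a knave, and F is a knight.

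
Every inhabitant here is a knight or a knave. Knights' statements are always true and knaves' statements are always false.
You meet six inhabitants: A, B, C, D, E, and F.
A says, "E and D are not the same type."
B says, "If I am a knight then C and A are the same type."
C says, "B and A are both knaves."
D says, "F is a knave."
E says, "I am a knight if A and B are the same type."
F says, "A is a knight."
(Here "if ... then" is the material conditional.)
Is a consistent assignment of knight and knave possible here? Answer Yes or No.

Yes

One consistent assignment: A=knave, B=knight, C=knave, D=knight, E=knight, F=knave.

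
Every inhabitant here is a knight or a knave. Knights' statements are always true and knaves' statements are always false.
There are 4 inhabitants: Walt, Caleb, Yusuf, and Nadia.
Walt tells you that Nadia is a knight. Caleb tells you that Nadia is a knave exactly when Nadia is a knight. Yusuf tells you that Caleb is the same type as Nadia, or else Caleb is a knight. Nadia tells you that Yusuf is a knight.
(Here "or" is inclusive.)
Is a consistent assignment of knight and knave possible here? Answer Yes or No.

No

Checking all 16 assignments, each has at least one speaker whose statement's truth value contradicts their type.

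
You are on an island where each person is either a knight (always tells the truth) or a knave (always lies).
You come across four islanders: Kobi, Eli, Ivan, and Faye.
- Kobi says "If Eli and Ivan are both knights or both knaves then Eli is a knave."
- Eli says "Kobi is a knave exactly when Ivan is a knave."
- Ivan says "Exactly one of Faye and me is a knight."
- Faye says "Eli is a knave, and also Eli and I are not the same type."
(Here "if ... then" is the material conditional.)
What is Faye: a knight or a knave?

Consistent assignments: {Kobi=knight, Eli=knave, Ivan=knave, Faye=knave}
In every consistent assignment, Faye is a knave.

Faye is a knave.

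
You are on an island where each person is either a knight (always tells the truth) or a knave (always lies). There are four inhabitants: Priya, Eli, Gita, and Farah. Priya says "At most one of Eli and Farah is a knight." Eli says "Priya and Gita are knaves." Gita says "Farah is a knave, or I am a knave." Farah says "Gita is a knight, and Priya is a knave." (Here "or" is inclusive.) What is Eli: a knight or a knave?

Eli is a knave.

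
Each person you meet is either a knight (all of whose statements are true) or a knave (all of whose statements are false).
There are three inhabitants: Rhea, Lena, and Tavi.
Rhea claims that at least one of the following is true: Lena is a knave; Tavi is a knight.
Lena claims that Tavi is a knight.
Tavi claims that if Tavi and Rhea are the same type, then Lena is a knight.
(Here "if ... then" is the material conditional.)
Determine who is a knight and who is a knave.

Knights: Rhea, Lena, and Tavi. Knaves: none.

Rhea is a knight, so "at least one of the following is true: Lena is a knave; Tavi is a knight" must be True — and it is.
As a knight, Lena's statement "Tavi is a knight" should be True; it is.
Tavi (knight): "if Tavi and Rhea are the same type, then Lena is a knight" — True. ✓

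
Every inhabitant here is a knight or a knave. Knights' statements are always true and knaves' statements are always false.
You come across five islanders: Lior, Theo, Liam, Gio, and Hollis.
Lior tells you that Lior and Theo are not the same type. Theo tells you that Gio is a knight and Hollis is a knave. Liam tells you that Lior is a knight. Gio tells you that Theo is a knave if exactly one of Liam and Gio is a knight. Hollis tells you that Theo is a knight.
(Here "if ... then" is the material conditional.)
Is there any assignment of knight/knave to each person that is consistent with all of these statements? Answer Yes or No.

No

Checking all 32 assignments, each has at least one speaker whose statement's truth value contradicts their type.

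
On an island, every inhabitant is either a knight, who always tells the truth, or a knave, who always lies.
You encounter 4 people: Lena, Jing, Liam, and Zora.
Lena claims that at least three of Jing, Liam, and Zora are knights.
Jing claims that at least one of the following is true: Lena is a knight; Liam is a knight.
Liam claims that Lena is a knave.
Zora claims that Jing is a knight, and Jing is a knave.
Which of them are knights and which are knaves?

Lena is a knave, Jing is a knight, Liam is a knight, and Zora is a knave.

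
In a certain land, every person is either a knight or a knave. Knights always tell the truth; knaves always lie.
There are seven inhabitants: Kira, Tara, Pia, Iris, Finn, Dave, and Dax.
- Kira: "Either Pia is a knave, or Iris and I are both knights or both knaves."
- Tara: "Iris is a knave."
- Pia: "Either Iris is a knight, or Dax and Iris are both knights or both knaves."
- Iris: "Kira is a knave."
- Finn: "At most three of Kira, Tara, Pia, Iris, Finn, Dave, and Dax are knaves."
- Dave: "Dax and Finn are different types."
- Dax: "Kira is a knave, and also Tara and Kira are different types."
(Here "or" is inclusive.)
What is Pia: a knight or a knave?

Pia is a knight.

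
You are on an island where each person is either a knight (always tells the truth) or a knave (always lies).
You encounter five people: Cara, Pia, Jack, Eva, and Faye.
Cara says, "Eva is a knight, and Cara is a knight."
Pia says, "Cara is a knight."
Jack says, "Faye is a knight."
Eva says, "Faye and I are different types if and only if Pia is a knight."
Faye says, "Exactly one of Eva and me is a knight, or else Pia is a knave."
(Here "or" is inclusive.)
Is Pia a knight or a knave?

Pia is a knave.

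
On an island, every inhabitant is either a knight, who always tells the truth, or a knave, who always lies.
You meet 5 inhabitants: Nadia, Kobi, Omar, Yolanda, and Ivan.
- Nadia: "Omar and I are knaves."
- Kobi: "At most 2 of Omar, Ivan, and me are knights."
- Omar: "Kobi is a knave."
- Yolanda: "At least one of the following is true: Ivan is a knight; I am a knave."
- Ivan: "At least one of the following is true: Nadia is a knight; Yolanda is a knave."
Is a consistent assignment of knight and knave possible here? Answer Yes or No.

Checking all 32 assignments, each has at least one speaker whose statement's truth value contradicts their type.

No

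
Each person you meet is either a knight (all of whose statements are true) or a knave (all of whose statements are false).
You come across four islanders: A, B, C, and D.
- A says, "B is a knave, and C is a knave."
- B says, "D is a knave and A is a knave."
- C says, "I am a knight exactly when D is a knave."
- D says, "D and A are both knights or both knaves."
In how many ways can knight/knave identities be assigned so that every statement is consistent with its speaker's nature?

1

Consistent assignments:
  A=knight, B=knave, C=knave, D=knave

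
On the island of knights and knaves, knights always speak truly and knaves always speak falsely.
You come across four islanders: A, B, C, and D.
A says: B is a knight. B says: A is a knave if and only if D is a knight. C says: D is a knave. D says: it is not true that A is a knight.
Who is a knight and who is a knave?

A is a knight, so "B is a knight" must be True — and it is.
B is a knight, so "A is a knave if and only if D is a knight" must be True — and it is.
C is a knight, and the claim "D is a knave" is indeed True.
D is a knave, and the claim "it is not true that A is a knight" is indeed False.

A is a knight, B is a knight, C is a knight, and D is a knave.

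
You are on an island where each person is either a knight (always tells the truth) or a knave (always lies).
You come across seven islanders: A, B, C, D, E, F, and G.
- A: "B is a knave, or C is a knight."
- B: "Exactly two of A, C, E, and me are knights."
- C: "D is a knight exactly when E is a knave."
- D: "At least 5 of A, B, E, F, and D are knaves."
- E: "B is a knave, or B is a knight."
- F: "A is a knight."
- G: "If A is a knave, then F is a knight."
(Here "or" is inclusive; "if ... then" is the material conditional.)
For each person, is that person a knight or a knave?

Knights: A, C, E, F, and G. Knaves: B and D.

A is a knight; "B is a knave, or C is a knight" is True, as required.
As a knave, B's statement "exactly two of A, C, E, and me are knights" should be false; it is.
C is a knight; "D is a knight exactly when E is a knave" is True, as required.
D is a knave, so "at least 5 of A, B, E, F, and D are knaves" must be false — and it is.
E is a knight, so "B is a knave, or B is a knight" must be True — and it is.
F is a knight, and the claim "A is a knight" is indeed True.
G is a knight; "if A is a knave, then F is a knight" is True, as required.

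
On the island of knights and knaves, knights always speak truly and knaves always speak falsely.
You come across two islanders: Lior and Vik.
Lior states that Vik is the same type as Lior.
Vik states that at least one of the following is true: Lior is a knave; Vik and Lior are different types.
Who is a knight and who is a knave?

Suppose Lior is a knight. Then Lior's statement "Vik is the same type as Lior" would have to be true. Checking the 2 ways to assign the others, none is consistent with every speaker.
(For instance, with Vik=knight, Vik's claim "at least one of the following is true: Lior is a knave; Vik and Lior are different types" comes out false where it would need to be true.)
So Lior must be a knave, making "Vik is the same type as Lior" false. Taking Lior=knave, Vik=knight, each remaining statement checks out:
  Vik (knight): "at least one of the following is true: Lior is a knave; Vik and Lior are different types" — true. ✓
This is the unique consistent assignment.

Lior is a knave and Vik is a knight.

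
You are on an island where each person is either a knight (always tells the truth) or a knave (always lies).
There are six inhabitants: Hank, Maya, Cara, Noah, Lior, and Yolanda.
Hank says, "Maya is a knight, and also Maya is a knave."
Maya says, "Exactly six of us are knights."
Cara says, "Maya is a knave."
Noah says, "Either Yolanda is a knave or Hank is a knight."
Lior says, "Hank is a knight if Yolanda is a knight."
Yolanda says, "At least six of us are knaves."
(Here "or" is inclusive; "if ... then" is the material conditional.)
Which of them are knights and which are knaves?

Hank is a knave, and the claim "Maya is a knight, and also Maya is a knave" is indeed False.
Maya is a knave; "exactly six of us are knights" is False, as required.
As a knight, Cara's statement "Maya is a knave" should be true; it is.
As a knight, Noah's statement "either Yolanda is a knave or Hank is a knight" should be true; it is.
Lior is a knight; "Hank is a knight if Yolanda is a knight" is true, as required.
Yolanda is a knave; "at least six of us are knaves" is False, as required.

Hank is a knave, Maya is a knave, Cara is a knight, Noah is a knight, Lior is a knight, and Yolanda is a knave.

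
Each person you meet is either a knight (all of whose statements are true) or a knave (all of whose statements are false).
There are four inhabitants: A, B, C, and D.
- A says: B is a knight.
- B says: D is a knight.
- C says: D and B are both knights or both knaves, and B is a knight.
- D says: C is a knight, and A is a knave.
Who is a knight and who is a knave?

Since A is a knave, "B is a knight" needs to be False, which holds.
B is a knave, so "D is a knight" must be False — and it is.
C (knave): "D and B are both knights or both knaves, and B is a knight" — False. ✓
Since D is a knave, "C is a knight, and A is a knave" needs to be False, which holds.

A is a knave, B is a knave, C is a knave, and D is a knave.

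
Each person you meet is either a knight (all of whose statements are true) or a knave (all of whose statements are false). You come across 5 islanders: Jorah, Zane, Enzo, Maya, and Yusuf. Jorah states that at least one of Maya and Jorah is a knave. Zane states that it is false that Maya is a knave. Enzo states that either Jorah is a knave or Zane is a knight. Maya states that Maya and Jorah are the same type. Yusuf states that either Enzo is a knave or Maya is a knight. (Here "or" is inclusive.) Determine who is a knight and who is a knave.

Suppose Jorah is a knave. Then Jorah's statement "at least one of Maya and Jorah is a knave" would have to be false. Checking the 16 ways to assign the others, none is consistent with every speaker.
(For instance, with Zane=knave, Enzo=knave, Maya=knave, Yusuf=knight, Jorah's claim "at least one of Maya and Jorah is a knave" comes out true where it would need to be false.)
So Jorah must be a knight, making "at least one of Maya and Jorah is a knave" true. Taking Jorah=knight, Zane=knave, Enzo=knave, Maya=knave, Yusuf=knight, each remaining statement checks out:
  Zane (knave): "it is false that Maya is a knave" — false. ✓
  Enzo (knave): "either Jorah is a knave or Zane is a knight" — false. ✓
  Maya (knave): "Maya and Jorah are the same type" — false. ✓
  Yusuf (knight): "either Enzo is a knave or Maya is a knight" — true. ✓
This is the unique consistent assignment.

Jorah is a knight, Zane is a knave, Enzo is a knave, Maya is a knave, and Yusuf is a knight.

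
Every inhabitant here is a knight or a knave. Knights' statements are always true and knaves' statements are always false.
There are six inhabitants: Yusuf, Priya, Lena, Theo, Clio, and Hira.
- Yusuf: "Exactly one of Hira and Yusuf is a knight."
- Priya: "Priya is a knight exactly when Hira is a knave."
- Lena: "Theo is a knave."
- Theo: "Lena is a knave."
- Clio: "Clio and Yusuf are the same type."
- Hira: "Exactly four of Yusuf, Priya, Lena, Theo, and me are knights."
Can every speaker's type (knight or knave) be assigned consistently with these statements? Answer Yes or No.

One consistent assignment: Yusuf=knight, Priya=knight, Lena=knight, Theo=knave, Clio=knight, Hira=knave.

Yes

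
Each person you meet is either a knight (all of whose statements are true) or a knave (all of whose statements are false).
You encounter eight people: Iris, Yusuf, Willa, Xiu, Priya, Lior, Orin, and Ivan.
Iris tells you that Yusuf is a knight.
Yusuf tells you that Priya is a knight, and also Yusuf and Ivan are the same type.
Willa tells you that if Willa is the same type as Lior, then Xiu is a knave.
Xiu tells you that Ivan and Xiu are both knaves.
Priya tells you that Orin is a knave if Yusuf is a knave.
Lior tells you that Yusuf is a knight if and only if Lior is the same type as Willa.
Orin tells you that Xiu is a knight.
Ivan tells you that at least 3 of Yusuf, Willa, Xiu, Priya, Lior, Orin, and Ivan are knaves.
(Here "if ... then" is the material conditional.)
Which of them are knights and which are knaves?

Iris (knight): "Yusuf is a knight" — true. ✓
As a knight, Yusuf's statement "Priya is a knight, and also Yusuf and Ivan are the same type" should be true; it is.
Willa (knight): "if Willa is the same type as Lior, then Xiu is a knave" — true. ✓
Xiu is a knave; "Ivan and Xiu are both knaves" is False, as required.
Since Priya is a knight, "Orin is a knave if Yusuf is a knave" needs to be true, which holds.
Lior is a knave, so "Yusuf is a knight if and only if Lior is the same type as Willa" must be False — and it is.
Orin is a knave, so "Xiu is a knight" must be False — and it is.
Ivan is a knight, so "at least 3 of Yusuf, Willa, Xiu, Priya, Lior, Orin, and Ivan are knaves" must be true — and it is.

Iris is a knight, Yusuf is a knight, Willa is a knight, Xiu is a knave, Priya is a knight, Lior is a knave, Orin is a knave, and Ivan is a knight.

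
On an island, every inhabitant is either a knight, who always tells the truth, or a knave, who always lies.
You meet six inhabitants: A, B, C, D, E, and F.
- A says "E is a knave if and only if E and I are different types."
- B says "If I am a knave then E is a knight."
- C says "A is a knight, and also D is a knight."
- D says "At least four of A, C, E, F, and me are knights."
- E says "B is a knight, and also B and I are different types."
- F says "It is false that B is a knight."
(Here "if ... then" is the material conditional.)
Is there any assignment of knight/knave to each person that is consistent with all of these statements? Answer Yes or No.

Yes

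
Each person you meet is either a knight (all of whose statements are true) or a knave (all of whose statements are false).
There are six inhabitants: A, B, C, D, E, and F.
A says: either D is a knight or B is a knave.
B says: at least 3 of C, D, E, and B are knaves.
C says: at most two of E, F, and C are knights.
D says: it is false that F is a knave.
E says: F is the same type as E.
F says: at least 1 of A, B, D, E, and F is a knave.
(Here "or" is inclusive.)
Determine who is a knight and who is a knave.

A is a knight, B is a knave, C is a knight, D is a knight, E is a knave, and F is a knight.

A is a knight; "either D is a knight or B is a knave" is True, as required.
B is a knave, and the claim "at least 3 of C, D, E, and B are knaves" is indeed false.
C (knight): "at most two of E, F, and C are knights" — True. ✓
D is a knight; "it is false that F is a knave" is True, as required.
Since E is a knave, "F is the same type as E" needs to be false, which holds.
F is a knight, so "at least 1 of A, B, D, E, and F is a knave" must be True — and it is.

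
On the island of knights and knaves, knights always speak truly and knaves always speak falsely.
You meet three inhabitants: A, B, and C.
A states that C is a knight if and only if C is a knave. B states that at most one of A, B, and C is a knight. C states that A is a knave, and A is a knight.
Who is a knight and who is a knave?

A is a knave, B is a knight, and C is a knave.

Since A is a knave, "C is a knight if and only if C is a knave" needs to be false, which holds.
B (knight): "at most one of A, B, and C is a knight" — true. ✓
C is a knave, and the claim "A is a knave, and A is a knight" is indeed false.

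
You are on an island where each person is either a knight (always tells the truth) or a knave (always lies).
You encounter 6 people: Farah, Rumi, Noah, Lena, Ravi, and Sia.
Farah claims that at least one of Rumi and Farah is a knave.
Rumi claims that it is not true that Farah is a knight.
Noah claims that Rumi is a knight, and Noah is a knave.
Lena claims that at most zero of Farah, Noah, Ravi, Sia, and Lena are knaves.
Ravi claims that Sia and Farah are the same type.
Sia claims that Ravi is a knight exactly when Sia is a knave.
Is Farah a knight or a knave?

Farah is a knight.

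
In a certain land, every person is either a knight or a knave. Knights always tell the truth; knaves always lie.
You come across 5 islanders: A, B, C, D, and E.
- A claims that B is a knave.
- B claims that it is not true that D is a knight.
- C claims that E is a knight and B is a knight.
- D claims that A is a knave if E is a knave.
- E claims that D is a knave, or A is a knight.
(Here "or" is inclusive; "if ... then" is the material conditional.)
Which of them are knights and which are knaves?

A is a knight, B is a knave, C is a knave, D is a knight, and E is a knight.

Suppose A is a knave. Then A's statement "B is a knave" would have to be false. Checking the 16 ways to assign the others, none is consistent with every speaker.
(For instance, with B=knave, C=knave, D=knight, E=knight, A's claim "B is a knave" comes out true where it would need to be false.)
So A must be a knight, making "B is a knave" true. Taking A=knight, B=knave, C=knave, D=knight, E=knight, each remaining statement checks out:
  B (knave): "it is not true that D is a knight" — false. ✓
  C (knave): "E is a knight and B is a knight" — false. ✓
  D (knight): "A is a knave if E is a knave" — true. ✓
  E (knight): "D is a knave, or A is a knight" — true. ✓
This is the unique consistent assignment.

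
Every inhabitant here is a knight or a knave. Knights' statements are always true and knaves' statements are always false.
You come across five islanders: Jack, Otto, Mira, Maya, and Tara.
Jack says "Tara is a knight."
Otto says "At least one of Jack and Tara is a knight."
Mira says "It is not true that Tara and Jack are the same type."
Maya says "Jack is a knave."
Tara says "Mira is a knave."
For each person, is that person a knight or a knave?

Jack is a knight, Otto is a knight, Mira is a knave, Maya is a knave, and Tara is a knight.

Suppose Jack is a knave. Then Jack's statement "Tara is a knight" would have to be false. Checking the 16 ways to assign the others, none is consistent with every speaker.
(For instance, with Otto=knight, Mira=knave, Maya=knave, Tara=knight, Jack's claim "Tara is a knight" comes out true where it would need to be false.)
So Jack must be a knight, making "Tara is a knight" true. Taking Jack=knight, Otto=knight, Mira=knave, Maya=knave, Tara=knight, each remaining statement checks out:
  Otto (knight): "at least one of Jack and Tara is a knight" — true. ✓
  Mira (knave): "it is not true that Tara and Jack are the same type" — false. ✓
  Maya (knave): "Jack is a knave" — false. ✓
  Tara (knight): "Mira is a knave" — true. ✓
This is the unique consistent assignment.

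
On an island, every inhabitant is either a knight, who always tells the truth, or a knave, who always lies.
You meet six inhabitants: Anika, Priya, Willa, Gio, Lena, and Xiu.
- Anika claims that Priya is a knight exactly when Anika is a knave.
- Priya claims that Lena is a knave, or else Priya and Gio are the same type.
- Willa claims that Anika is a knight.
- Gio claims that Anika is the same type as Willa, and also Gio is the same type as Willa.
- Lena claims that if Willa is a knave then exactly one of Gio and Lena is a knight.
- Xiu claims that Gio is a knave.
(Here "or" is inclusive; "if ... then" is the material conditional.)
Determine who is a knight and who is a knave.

Knights: Anika, Willa, Gio, and Lena. Knaves: Priya and Xiu.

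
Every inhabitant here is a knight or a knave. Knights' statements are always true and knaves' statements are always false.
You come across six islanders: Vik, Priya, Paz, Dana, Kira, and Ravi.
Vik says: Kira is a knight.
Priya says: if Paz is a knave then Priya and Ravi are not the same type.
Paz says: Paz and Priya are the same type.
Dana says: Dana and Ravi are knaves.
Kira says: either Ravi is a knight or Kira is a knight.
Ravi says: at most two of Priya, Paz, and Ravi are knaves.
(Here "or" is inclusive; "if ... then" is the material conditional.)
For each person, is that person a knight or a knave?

Knights: Vik, Priya, Paz, Kira, and Ravi. Knaves: Dana.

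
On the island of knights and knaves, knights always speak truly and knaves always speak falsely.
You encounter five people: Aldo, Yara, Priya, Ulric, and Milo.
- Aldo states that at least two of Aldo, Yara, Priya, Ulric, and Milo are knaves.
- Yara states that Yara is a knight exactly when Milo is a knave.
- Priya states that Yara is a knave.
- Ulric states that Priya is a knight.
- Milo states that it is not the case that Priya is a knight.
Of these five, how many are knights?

The unique consistent assignment is Aldo=knight, Yara=knave, Priya=knight, Ulric=knight, Milo=knave.
That has 3 knights.

3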